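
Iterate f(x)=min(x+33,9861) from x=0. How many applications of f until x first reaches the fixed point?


Step 1: x=0, cap=9861, increment=33
Step 2: x grows by 33 each step until capped at 9861; fixed point is x=9861
Step 3: iterations = ceil(9861/33) = 299

299


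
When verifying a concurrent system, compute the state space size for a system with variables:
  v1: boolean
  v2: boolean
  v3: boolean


State space = product of domain sizes of all variables.
Domain sizes:
  v1 (boolean): 2
  v2 (boolean): 2
  v3 (boolean): 2
Product = 2 * 2 * 2 = 8

8


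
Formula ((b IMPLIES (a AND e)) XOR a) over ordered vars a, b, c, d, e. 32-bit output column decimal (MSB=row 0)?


Formula: ((b IMPLIES (a AND e)) XOR a) over a, b, c, d, e (32 rows)
Evaluate each row (bits = a,b,c,d,e, MSB first):
  row 0 [00000]: ((0 IMPLIES (0 AND 0)) XOR 0) -> 1
  row 1 [00001]: ((0 IMPLIES (0 AND 1)) XOR 0) -> 1
  row 2 [00010]: ((0 IMPLIES (0 AND 0)) XOR 0) -> 1
  row 3 [00011]: ((0 IMPLIES (0 AND 1)) XOR 0) -> 1
  row 4 [00100]: ((0 IMPLIES (0 AND 0)) XOR 0) -> 1
  row 5 [00101]: ((0 IMPLIES (0 AND 1)) XOR 0) -> 1
  row 6 [00110]: ((0 IMPLIES (0 AND 0)) XOR 0) -> 1
  row 7 [00111]: ((0 IMPLIES (0 AND 1)) XOR 0) -> 1
  row 8 [01000]: ((1 IMPLIES (0 AND 0)) XOR 0) -> 0
  row 9 [01001]: ((1 IMPLIES (0 AND 1)) XOR 0) -> 0
  row 10 [01010]: ((1 IMPLIES (0 AND 0)) XOR 0) -> 0
  row 11 [01011]: ((1 IMPLIES (0 AND 1)) XOR 0) -> 0
  row 12 [01100]: ((1 IMPLIES (0 AND 0)) XOR 0) -> 0
  row 13 [01101]: ((1 IMPLIES (0 AND 1)) XOR 0) -> 0
  row 14 [01110]: ((1 IMPLIES (0 AND 0)) XOR 0) -> 0
  row 15 [01111]: ((1 IMPLIES (0 AND 1)) XOR 0) -> 0
  row 16 [10000]: ((0 IMPLIES (1 AND 0)) XOR 1) -> 0
  row 17 [10001]: ((0 IMPLIES (1 AND 1)) XOR 1) -> 0
  row 18 [10010]: ((0 IMPLIES (1 AND 0)) XOR 1) -> 0
  row 19 [10011]: ((0 IMPLIES (1 AND 1)) XOR 1) -> 0
  row 20 [10100]: ((0 IMPLIES (1 AND 0)) XOR 1) -> 0
  row 21 [10101]: ((0 IMPLIES (1 AND 1)) XOR 1) -> 0
  row 22 [10110]: ((0 IMPLIES (1 AND 0)) XOR 1) -> 0
  row 23 [10111]: ((0 IMPLIES (1 AND 1)) XOR 1) -> 0
  row 24 [11000]: ((1 IMPLIES (1 AND 0)) XOR 1) -> 1
  row 25 [11001]: ((1 IMPLIES (1 AND 1)) XOR 1) -> 0
  row 26 [11010]: ((1 IMPLIES (1 AND 0)) XOR 1) -> 1
  row 27 [11011]: ((1 IMPLIES (1 AND 1)) XOR 1) -> 0
  row 28 [11100]: ((1 IMPLIES (1 AND 0)) XOR 1) -> 1
  row 29 [11101]: ((1 IMPLIES (1 AND 1)) XOR 1) -> 0
  row 30 [11110]: ((1 IMPLIES (1 AND 0)) XOR 1) -> 1
  row 31 [11111]: ((1 IMPLIES (1 AND 1)) XOR 1) -> 0
Full result column, 4 rows per line (a,b,c fixed per line; d,e runs 00..11 left to right):
  rows 0-3 [a,b,c=000]: 1111  = hex F
  rows 4-7 [a,b,c=001]: 1111  = hex F
  rows 8-11 [a,b,c=010]: 0000  = hex 0
  rows 12-15 [a,b,c=011]: 0000  = hex 0
  rows 16-19 [a,b,c=100]: 0000  = hex 0
  rows 20-23 [a,b,c=101]: 0000  = hex 0
  rows 24-27 [a,b,c=110]: 1010  = hex A
  rows 28-31 [a,b,c=111]: 1010  = hex A
Output column (row 0 .. row 31) = 11111111000000000000000010101010
Output column grouped in 4s = 1111 1111 0000 0000 0000 0000 1010 1010 = 0xFF0000AA
Convert to decimal digit by digit (value = value*16 + digit):
  F -> 15
  15*16 + 15 (F) = 255
  255*16 + 0 = 4080
  4080*16 + 0 = 65280
  65280*16 + 0 = 1044480
  1044480*16 + 0 = 16711680
  16711680*16 + 10 (A) = 267386890
  267386890*16 + 10 (A) = 4278190250
Decimal = 4278190250

4278190250


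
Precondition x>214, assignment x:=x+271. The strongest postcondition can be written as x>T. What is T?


Formula: sp(P, x:=E) = exists old_x. (x = E[old_x/x]) AND P[old_x/x] (old_x is the value of x before the assignment; eliminate old_x by solving x = E[old_x/x] for old_x)
Step 1: Precondition P: x>214, i.e. old_x > 214
Step 2: Assignment gives x = old_x + 271, so old_x = x - 271
Step 3: Substitute into P: x - 271 > 214
Step 4: Simplify: x > 214+271 = 485

485


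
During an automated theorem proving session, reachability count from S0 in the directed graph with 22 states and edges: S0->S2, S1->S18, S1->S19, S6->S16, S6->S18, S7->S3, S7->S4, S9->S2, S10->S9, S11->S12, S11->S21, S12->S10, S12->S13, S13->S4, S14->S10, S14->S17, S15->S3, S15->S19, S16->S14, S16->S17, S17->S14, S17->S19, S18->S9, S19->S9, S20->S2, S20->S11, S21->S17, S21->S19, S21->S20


BFS from S0:
  layer 0: {S0}
  layer 1: {S2}
Reachable set: {S0, S2}
Count = 2

2


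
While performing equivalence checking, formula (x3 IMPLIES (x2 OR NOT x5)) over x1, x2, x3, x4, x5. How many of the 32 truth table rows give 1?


Formula: (x3 IMPLIES (x2 OR NOT x5)) over 5 vars (32 rows)
Evaluate each row (x1, x2, x3, x4, x5 as bits, MSB first):
  row 0 [00000]: (0 IMPLIES (0 OR NOT 0)) -> 1
  row 1 [00001]: (0 IMPLIES (0 OR NOT 1)) -> 1
  row 2 [00010]: (0 IMPLIES (0 OR NOT 0)) -> 1
  row 3 [00011]: (0 IMPLIES (0 OR NOT 1)) -> 1
  row 4 [00100]: (1 IMPLIES (0 OR NOT 0)) -> 1
  row 5 [00101]: (1 IMPLIES (0 OR NOT 1)) -> 0
  row 6 [00110]: (1 IMPLIES (0 OR NOT 0)) -> 1
  row 7 [00111]: (1 IMPLIES (0 OR NOT 1)) -> 0
  row 8 [01000]: (0 IMPLIES (1 OR NOT 0)) -> 1
  row 9 [01001]: (0 IMPLIES (1 OR NOT 1)) -> 1
  row 10 [01010]: (0 IMPLIES (1 OR NOT 0)) -> 1
  row 11 [01011]: (0 IMPLIES (1 OR NOT 1)) -> 1
  row 12 [01100]: (1 IMPLIES (1 OR NOT 0)) -> 1
  row 13 [01101]: (1 IMPLIES (1 OR NOT 1)) -> 1
  row 14 [01110]: (1 IMPLIES (1 OR NOT 0)) -> 1
  row 15 [01111]: (1 IMPLIES (1 OR NOT 1)) -> 1
  row 16 [10000]: (0 IMPLIES (0 OR NOT 0)) -> 1
  row 17 [10001]: (0 IMPLIES (0 OR NOT 1)) -> 1
  row 18 [10010]: (0 IMPLIES (0 OR NOT 0)) -> 1
  row 19 [10011]: (0 IMPLIES (0 OR NOT 1)) -> 1
  row 20 [10100]: (1 IMPLIES (0 OR NOT 0)) -> 1
  row 21 [10101]: (1 IMPLIES (0 OR NOT 1)) -> 0
  row 22 [10110]: (1 IMPLIES (0 OR NOT 0)) -> 1
  row 23 [10111]: (1 IMPLIES (0 OR NOT 1)) -> 0
  row 24 [11000]: (0 IMPLIES (1 OR NOT 0)) -> 1
  row 25 [11001]: (0 IMPLIES (1 OR NOT 1)) -> 1
  row 26 [11010]: (0 IMPLIES (1 OR NOT 0)) -> 1
  row 27 [11011]: (0 IMPLIES (1 OR NOT 1)) -> 1
  row 28 [11100]: (1 IMPLIES (1 OR NOT 0)) -> 1
  row 29 [11101]: (1 IMPLIES (1 OR NOT 1)) -> 1
  row 30 [11110]: (1 IMPLIES (1 OR NOT 0)) -> 1
  row 31 [11111]: (1 IMPLIES (1 OR NOT 1)) -> 1
Full result column, 8 rows per line (x1,x2 fixed per line; x3,x4,x5 runs 000..111 left to right):
  rows 0-7 [x1,x2=00]: 11111010  (ones: 6)
  rows 8-15 [x1,x2=01]: 11111111  (ones: 8)
  rows 16-23 [x1,x2=10]: 11111010  (ones: 6)
  rows 24-31 [x1,x2=11]: 11111111  (ones: 8)
Count of 1-rows = 6+8+6+8 = 28

28


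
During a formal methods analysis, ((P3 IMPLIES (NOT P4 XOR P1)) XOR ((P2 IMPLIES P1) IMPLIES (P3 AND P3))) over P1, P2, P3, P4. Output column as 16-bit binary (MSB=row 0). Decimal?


Formula: ((P3 IMPLIES (NOT P4 XOR P1)) XOR ((P2 IMPLIES P1) IMPLIES (P3 AND P3))) over P1, P2, P3, P4 (16 rows)
Evaluate each row (bits = P1,P2,P3,P4, MSB first):
  row 0 [0000]: ((0 IMPLIES (NOT 0 XOR 0)) XOR ((0 IMPLIES 0) IMPLIES (0 AND 0))) -> 1
  row 1 [0001]: ((0 IMPLIES (NOT 1 XOR 0)) XOR ((0 IMPLIES 0) IMPLIES (0 AND 0))) -> 1
  row 2 [0010]: ((1 IMPLIES (NOT 0 XOR 0)) XOR ((0 IMPLIES 0) IMPLIES (1 AND 1))) -> 0
  row 3 [0011]: ((1 IMPLIES (NOT 1 XOR 0)) XOR ((0 IMPLIES 0) IMPLIES (1 AND 1))) -> 1
  row 4 [0100]: ((0 IMPLIES (NOT 0 XOR 0)) XOR ((1 IMPLIES 0) IMPLIES (0 AND 0))) -> 0
  row 5 [0101]: ((0 IMPLIES (NOT 1 XOR 0)) XOR ((1 IMPLIES 0) IMPLIES (0 AND 0))) -> 0
  row 6 [0110]: ((1 IMPLIES (NOT 0 XOR 0)) XOR ((1 IMPLIES 0) IMPLIES (1 AND 1))) -> 0
  row 7 [0111]: ((1 IMPLIES (NOT 1 XOR 0)) XOR ((1 IMPLIES 0) IMPLIES (1 AND 1))) -> 1
  row 8 [1000]: ((0 IMPLIES (NOT 0 XOR 1)) XOR ((0 IMPLIES 1) IMPLIES (0 AND 0))) -> 1
  row 9 [1001]: ((0 IMPLIES (NOT 1 XOR 1)) XOR ((0 IMPLIES 1) IMPLIES (0 AND 0))) -> 1
  row 10 [1010]: ((1 IMPLIES (NOT 0 XOR 1)) XOR ((0 IMPLIES 1) IMPLIES (1 AND 1))) -> 1
  row 11 [1011]: ((1 IMPLIES (NOT 1 XOR 1)) XOR ((0 IMPLIES 1) IMPLIES (1 AND 1))) -> 0
  row 12 [1100]: ((0 IMPLIES (NOT 0 XOR 1)) XOR ((1 IMPLIES 1) IMPLIES (0 AND 0))) -> 1
  row 13 [1101]: ((0 IMPLIES (NOT 1 XOR 1)) XOR ((1 IMPLIES 1) IMPLIES (0 AND 0))) -> 1
  row 14 [1110]: ((1 IMPLIES (NOT 0 XOR 1)) XOR ((1 IMPLIES 1) IMPLIES (1 AND 1))) -> 1
  row 15 [1111]: ((1 IMPLIES (NOT 1 XOR 1)) XOR ((1 IMPLIES 1) IMPLIES (1 AND 1))) -> 0
Full result column, 4 rows per line (P1,P2 fixed per line; P3,P4 runs 00..11 left to right):
  rows 0-3 [P1,P2=00]: 1101  = hex D
  rows 4-7 [P1,P2=01]: 0001  = hex 1
  rows 8-11 [P1,P2=10]: 1110  = hex E
  rows 12-15 [P1,P2=11]: 1110  = hex E
Output column (row 0 .. row 15) = 1101000111101110
Output column grouped in 4s = 1101 0001 1110 1110 = 0xD1EE
Convert to decimal digit by digit (value = value*16 + digit):
  D -> 13
  13*16 + 1 = 209
  209*16 + 14 (E) = 3358
  3358*16 + 14 (E) = 53742
Decimal = 53742

53742


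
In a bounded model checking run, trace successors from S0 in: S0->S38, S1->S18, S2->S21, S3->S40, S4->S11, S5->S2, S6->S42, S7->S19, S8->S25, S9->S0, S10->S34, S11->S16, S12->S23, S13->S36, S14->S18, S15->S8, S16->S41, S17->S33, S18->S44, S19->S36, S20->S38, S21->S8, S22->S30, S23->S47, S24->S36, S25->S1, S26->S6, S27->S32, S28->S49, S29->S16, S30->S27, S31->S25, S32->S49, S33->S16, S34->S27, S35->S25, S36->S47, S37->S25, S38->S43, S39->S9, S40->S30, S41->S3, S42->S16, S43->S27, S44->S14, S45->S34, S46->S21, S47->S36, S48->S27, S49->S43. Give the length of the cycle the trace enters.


Trace from S0 until a state repeats:
  S0 -> S38 -> S43 -> S27 -> S32 -> S49 -> S43
S43 first seen at step 2, revisited at step 6.
Cycle length = 6 - 2 = 4

4


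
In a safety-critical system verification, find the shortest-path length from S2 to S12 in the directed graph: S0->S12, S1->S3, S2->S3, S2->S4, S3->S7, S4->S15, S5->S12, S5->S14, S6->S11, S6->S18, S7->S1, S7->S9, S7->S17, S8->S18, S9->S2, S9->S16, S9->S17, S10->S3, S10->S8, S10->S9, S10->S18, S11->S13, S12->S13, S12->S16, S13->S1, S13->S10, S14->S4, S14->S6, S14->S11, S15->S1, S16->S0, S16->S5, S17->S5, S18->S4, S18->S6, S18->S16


BFS layer-by-layer from S2:
  dist 0: {S2}
  dist 1: {S3, S4}
  dist 2: {S7, S15}
  dist 3: {S1, S9, S17}
  dist 4: {S5, S16}
  dist 5: {S0, S12, S14}
  -> S12 reached at distance 5
Shortest path length = 5

5


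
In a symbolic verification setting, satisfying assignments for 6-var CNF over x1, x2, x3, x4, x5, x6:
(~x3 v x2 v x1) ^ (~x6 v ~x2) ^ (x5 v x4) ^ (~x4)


CNF with 4 clauses over 6 vars (64 assignments).
An assignment satisfies CNF iff every clause has >=1 true literal.
Check each row (bits = x1,x2,x3,x4,x5,x6; clause T/F shown):
  row 0 [000000]: clauses=TTFT -> 0
  row 1 [000001]: clauses=TTFT -> 0
  row 2 [000010]: clauses=TTTT -> 1
  row 3 [000011]: clauses=TTTT -> 1
  row 4 [000100]: clauses=TTTF -> 0
  (every remaining row is evaluated the same way; all 64 results are listed next)
Full result column, 8 rows per line (x1,x2,x3 fixed per line; x4,x5,x6 runs 000..111 left to right):
  rows 0-7 [x1,x2,x3=000]: 00110000  (ones: 2)
  rows 8-15 [x1,x2,x3=001]: 00000000  (ones: 0)
  rows 16-23 [x1,x2,x3=010]: 00100000  (ones: 1)
  rows 24-31 [x1,x2,x3=011]: 00100000  (ones: 1)
  rows 32-39 [x1,x2,x3=100]: 00110000  (ones: 2)
  rows 40-47 [x1,x2,x3=101]: 00110000  (ones: 2)
  rows 48-55 [x1,x2,x3=110]: 00100000  (ones: 1)
  rows 56-63 [x1,x2,x3=111]: 00100000  (ones: 1)
Satisfying assignments = 2+0+1+1+2+2+1+1 = 10

10


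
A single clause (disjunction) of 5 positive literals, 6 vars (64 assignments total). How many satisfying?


Step 1: Total=2^6=64
Step 2: Unsat when all 5 false: 2^1=2
Step 3: Sat=64-2=62

62


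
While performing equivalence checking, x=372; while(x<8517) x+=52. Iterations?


Step 1: x goes from 372 toward 8517 by 52; the body runs while x<8517, so iterations = ceil((bound-start)/step)
Step 2: Distance=8145
Step 3: ceil(8145/52)=157

157


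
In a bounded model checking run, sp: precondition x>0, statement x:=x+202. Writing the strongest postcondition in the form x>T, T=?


Formula: sp(P, x:=E) = exists old_x. (x = E[old_x/x]) AND P[old_x/x] (old_x is the value of x before the assignment; eliminate old_x by solving x = E[old_x/x] for old_x)
Step 1: Precondition P: x>0, i.e. old_x > 0
Step 2: Assignment gives x = old_x + 202, so old_x = x - 202
Step 3: Substitute into P: x - 202 > 0
Step 4: Simplify: x > 0+202 = 202

202


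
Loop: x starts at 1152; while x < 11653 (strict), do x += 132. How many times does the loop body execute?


Step 1: x goes from 1152 toward 11653 by 132; the body runs while x<11653, so iterations = ceil((bound-start)/step)
Step 2: Distance=10501
Step 3: ceil(10501/132)=80

80


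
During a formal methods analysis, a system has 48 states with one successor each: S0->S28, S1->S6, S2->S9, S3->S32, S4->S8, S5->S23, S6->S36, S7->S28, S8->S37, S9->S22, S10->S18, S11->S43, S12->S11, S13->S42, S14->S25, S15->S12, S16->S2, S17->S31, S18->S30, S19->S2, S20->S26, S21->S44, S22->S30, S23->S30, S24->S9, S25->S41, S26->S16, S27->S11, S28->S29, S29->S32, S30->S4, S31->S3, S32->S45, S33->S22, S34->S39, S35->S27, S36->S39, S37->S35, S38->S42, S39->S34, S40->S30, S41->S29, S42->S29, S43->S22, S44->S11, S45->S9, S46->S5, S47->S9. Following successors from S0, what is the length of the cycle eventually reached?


Trace from S0 until a state repeats:
  S0 -> S28 -> S29 -> S32 -> S45 -> S9 -> S22 -> S30 -> S4 -> S8 -> S37 -> S35 -> S27 -> S11 -> S43 -> S22
S22 first seen at step 6, revisited at step 15.
Cycle length = 15 - 6 = 9

9


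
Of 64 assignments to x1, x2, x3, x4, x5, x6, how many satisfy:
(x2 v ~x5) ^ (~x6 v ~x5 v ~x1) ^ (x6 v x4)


CNF with 3 clauses over 6 vars (64 assignments).
An assignment satisfies CNF iff every clause has >=1 true literal.
Check each row (bits = x1,x2,x3,x4,x5,x6; clause T/F shown):
  row 0 [000000]: clauses=TTF -> 0
  row 1 [000001]: clauses=TTT -> 1
  row 2 [000010]: clauses=FTF -> 0
  row 3 [000011]: clauses=FTT -> 0
  row 4 [000100]: clauses=TTT -> 1
  (every remaining row is evaluated the same way; all 64 results are listed next)
Full result column, 8 rows per line (x1,x2,x3 fixed per line; x4,x5,x6 runs 000..111 left to right):
  rows 0-7 [x1,x2,x3=000]: 01001100  (ones: 3)
  rows 8-15 [x1,x2,x3=001]: 01001100  (ones: 3)
  rows 16-23 [x1,x2,x3=010]: 01011111  (ones: 6)
  rows 24-31 [x1,x2,x3=011]: 01011111  (ones: 6)
  rows 32-39 [x1,x2,x3=100]: 01001100  (ones: 3)
  rows 40-47 [x1,x2,x3=101]: 01001100  (ones: 3)
  rows 48-55 [x1,x2,x3=110]: 01001110  (ones: 4)
  rows 56-63 [x1,x2,x3=111]: 01001110  (ones: 4)
Satisfying assignments = 3+3+6+6+3+3+4+4 = 32

32


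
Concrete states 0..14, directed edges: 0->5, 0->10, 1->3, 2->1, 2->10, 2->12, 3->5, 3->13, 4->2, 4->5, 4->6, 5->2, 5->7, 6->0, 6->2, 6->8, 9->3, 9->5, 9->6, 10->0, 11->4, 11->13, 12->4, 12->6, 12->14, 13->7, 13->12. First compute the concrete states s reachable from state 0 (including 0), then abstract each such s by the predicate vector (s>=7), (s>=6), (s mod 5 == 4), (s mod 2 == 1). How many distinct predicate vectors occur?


BFS from 0:
Concrete reachable: {0, 1, 2, 3, 4, 5, 6, 7, 8, 10, 12, 13, 14}
Abstract via predicates (s>=7), (s>=6), (s mod 5 == 4), (s mod 2 == 1):
  (0,0,0,0) <- {0, 2}
  (0,0,0,1) <- {1, 3, 5}
  (0,0,1,0) <- {4}
  (0,1,0,0) <- {6}
  (1,1,0,0) <- {8, 10, 12}
  (1,1,0,1) <- {7, 13}
  (1,1,1,0) <- {14}
Distinct abstract states = 7

7


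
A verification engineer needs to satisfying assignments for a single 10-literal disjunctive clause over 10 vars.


Step 1: Total=2^10=1024
Step 2: Unsat when all 10 false: 2^0=1
Step 3: Sat=1024-1=1023

1023


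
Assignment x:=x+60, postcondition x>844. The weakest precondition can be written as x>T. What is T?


Formula: wp(x:=E, P) = P[E/x] (substitute E for x in postcondition)
Step 1: Postcondition: x>844
Step 2: Substitute x+60 for x: x+60>844
Step 3: Solve for x: x > 844-60 = 784

784


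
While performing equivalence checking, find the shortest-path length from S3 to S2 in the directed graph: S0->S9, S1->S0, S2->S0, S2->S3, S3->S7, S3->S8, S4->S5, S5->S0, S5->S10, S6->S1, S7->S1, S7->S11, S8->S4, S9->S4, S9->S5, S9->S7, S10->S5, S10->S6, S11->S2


BFS layer-by-layer from S3:
  dist 0: {S3}
  dist 1: {S7, S8}
  dist 2: {S1, S4, S11}
  dist 3: {S0, S2, S5}
  -> S2 reached at distance 3
Shortest path length = 3

3


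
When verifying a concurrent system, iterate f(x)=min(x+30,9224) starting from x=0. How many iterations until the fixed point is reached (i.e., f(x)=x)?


Step 1: x=0, cap=9224, increment=30
Step 2: x grows by 30 each step until capped at 9224; fixed point is x=9224
Step 3: iterations = ceil(9224/30) = 308

308


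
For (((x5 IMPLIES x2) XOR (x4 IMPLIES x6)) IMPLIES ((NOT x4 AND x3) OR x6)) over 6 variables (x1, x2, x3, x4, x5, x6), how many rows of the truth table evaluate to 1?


Formula: (((x5 IMPLIES x2) XOR (x4 IMPLIES x6)) IMPLIES ((NOT x4 AND x3) OR x6)) over 6 vars (64 rows)
Evaluate each row (x1, x2, x3, x4, x5, x6 as bits, MSB first):
  row 0 [000000]: (((0 IMPLIES 0) XOR (0 IMPLIES 0)) IMPLIES ((NOT 0 AND 0) OR 0)) -> 1
  row 1 [000001]: (((0 IMPLIES 0) XOR (0 IMPLIES 1)) IMPLIES ((NOT 0 AND 0) OR 1)) -> 1
  row 2 [000010]: (((1 IMPLIES 0) XOR (0 IMPLIES 0)) IMPLIES ((NOT 0 AND 0) OR 0)) -> 0
  row 3 [000011]: (((1 IMPLIES 0) XOR (0 IMPLIES 1)) IMPLIES ((NOT 0 AND 0) OR 1)) -> 1
  row 4 [000100]: (((0 IMPLIES 0) XOR (1 IMPLIES 0)) IMPLIES ((NOT 1 AND 0) OR 0)) -> 0
  (every remaining row is evaluated the same way; all 64 results are listed next)
Full result column, 8 rows per line (x1,x2,x3 fixed per line; x4,x5,x6 runs 000..111 left to right):
  rows 0-7 [x1,x2,x3=000]: 11010111  (ones: 6)
  rows 8-15 [x1,x2,x3=001]: 11110111  (ones: 7)
  rows 16-23 [x1,x2,x3=010]: 11110101  (ones: 6)
  rows 24-31 [x1,x2,x3=011]: 11110101  (ones: 6)
  rows 32-39 [x1,x2,x3=100]: 11010111  (ones: 6)
  rows 40-47 [x1,x2,x3=101]: 11110111  (ones: 7)
  rows 48-55 [x1,x2,x3=110]: 11110101  (ones: 6)
  rows 56-63 [x1,x2,x3=111]: 11110101  (ones: 6)
Count of 1-rows = 6+7+6+6+6+7+6+6 = 50

50


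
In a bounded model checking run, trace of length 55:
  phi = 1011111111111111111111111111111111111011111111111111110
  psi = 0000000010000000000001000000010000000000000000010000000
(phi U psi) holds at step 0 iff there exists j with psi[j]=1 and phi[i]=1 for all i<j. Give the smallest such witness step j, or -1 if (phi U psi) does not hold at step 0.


(phi U psi) at 0: need smallest j with psi[j]=1 and phi[i]=1 for all i in [0,j).
Scan from step 0:
  step 0: phi=1, psi=0 -> continue
  step 1: phi=0 -> phi-prefix broken from here
  step 8: psi=1 but phi already failed -> not a witness
  step 21: psi=1 but phi already failed -> not a witness
  step 29: psi=1 but phi already failed -> not a witness
  step 47: psi=1 but phi already failed -> not a witness
  end of trace: no witness -> -1
Witness step = -1

-1


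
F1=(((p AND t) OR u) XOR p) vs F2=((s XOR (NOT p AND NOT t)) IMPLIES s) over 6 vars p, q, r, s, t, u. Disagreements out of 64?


F1 = (((p AND t) OR u) XOR p)
F2 = ((s XOR (NOT p AND NOT t)) IMPLIES s)
Evaluate both on each of 64 rows (bits = p,q,r,s,t,u):
  row 0 [000000]: F1=0 F2=0 -> 0
  row 1 [000001]: F1=1 F2=0 (differ) -> 1
  row 2 [000010]: F1=0 F2=1 (differ) -> 1
  row 3 [000011]: F1=1 F2=1 -> 0
  row 4 [000100]: F1=0 F2=1 (differ) -> 1
  (every remaining row is evaluated the same way; all 64 results are listed next)
Full result column, 8 rows per line (p,q,r fixed per line; s,t,u runs 000..111 left to right):
  rows 0-7 [p,q,r=000]: 01101010  (ones: 4)
  rows 8-15 [p,q,r=001]: 01101010  (ones: 4)
  rows 16-23 [p,q,r=010]: 01101010  (ones: 4)
  rows 24-31 [p,q,r=011]: 01101010  (ones: 4)
  rows 32-39 [p,q,r=100]: 01110111  (ones: 6)
  rows 40-47 [p,q,r=101]: 01110111  (ones: 6)
  rows 48-55 [p,q,r=110]: 01110111  (ones: 6)
  rows 56-63 [p,q,r=111]: 01110111  (ones: 6)
Disagreements = 4+4+4+4+6+6+6+6 = 40

40


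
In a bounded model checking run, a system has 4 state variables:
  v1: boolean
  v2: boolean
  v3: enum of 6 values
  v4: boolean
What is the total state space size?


State space = product of domain sizes of all variables.
Domain sizes:
  v1 (boolean): 2
  v2 (boolean): 2
  v3 (enum of 6 values): 6
  v4 (boolean): 2
Product = 2 * 2 * 6 * 2 = 48

48


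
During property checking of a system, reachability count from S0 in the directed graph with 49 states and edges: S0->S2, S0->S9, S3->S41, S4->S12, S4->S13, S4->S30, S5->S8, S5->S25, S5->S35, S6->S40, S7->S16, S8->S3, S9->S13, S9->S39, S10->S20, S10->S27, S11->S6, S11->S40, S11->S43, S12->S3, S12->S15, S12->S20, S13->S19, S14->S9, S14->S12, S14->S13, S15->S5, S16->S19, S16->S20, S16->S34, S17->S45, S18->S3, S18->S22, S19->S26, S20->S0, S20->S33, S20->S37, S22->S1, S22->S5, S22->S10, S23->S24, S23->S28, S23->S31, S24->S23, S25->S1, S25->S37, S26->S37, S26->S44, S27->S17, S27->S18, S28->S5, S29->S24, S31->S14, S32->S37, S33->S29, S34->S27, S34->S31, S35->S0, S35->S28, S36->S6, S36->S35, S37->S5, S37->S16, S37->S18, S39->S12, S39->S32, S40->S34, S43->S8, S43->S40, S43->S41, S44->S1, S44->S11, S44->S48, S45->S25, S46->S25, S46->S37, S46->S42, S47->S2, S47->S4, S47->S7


BFS from S0:
  layer 0: {S0}
  layer 1: {S2, S9}
  layer 2: {S13, S39}
  layer 3: {S12, S19, S32}
  layer 4: {S3, S15, S20, S26, S37}
  layer 5: {S5, S16, S18, S33, S41, S44}
  layer 6: {S1, S8, S11, S22, S25, S29, S34, S35, S48}
  layer 7: {S6, S10, S24, S27, S28, S31, S40, S43}
  layer 8: {S14, S17, S23}
  layer 9: {S45}
Reachable set: {S0, S1, S2, S3, S5, S6, S8, S9, S10, S11, S12, S13, S14, S15, S16, S17, S18, S19, S20, S22, S23, S24, S25, S26, S27, S28, S29, S31, S32, S33, S34, S35, S37, S39, S40, S41, S43, S44, S45, S48}
Count = 40

40


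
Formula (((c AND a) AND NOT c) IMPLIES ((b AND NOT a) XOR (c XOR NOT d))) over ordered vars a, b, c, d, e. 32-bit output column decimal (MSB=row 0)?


Formula: (((c AND a) AND NOT c) IMPLIES ((b AND NOT a) XOR (c XOR NOT d))) over a, b, c, d, e (32 rows)
Evaluate each row (bits = a,b,c,d,e, MSB first):
  row 0 [00000]: (((0 AND 0) AND NOT 0) IMPLIES ((0 AND NOT 0) XOR (0 XOR NOT 0))) -> 1
  row 1 [00001]: (((0 AND 0) AND NOT 0) IMPLIES ((0 AND NOT 0) XOR (0 XOR NOT 0))) -> 1
  row 2 [00010]: (((0 AND 0) AND NOT 0) IMPLIES ((0 AND NOT 0) XOR (0 XOR NOT 1))) -> 1
  row 3 [00011]: (((0 AND 0) AND NOT 0) IMPLIES ((0 AND NOT 0) XOR (0 XOR NOT 1))) -> 1
  row 4 [00100]: (((1 AND 0) AND NOT 1) IMPLIES ((0 AND NOT 0) XOR (1 XOR NOT 0))) -> 1
  row 5 [00101]: (((1 AND 0) AND NOT 1) IMPLIES ((0 AND NOT 0) XOR (1 XOR NOT 0))) -> 1
  row 6 [00110]: (((1 AND 0) AND NOT 1) IMPLIES ((0 AND NOT 0) XOR (1 XOR NOT 1))) -> 1
  row 7 [00111]: (((1 AND 0) AND NOT 1) IMPLIES ((0 AND NOT 0) XOR (1 XOR NOT 1))) -> 1
  row 8 [01000]: (((0 AND 0) AND NOT 0) IMPLIES ((1 AND NOT 0) XOR (0 XOR NOT 0))) -> 1
  row 9 [01001]: (((0 AND 0) AND NOT 0) IMPLIES ((1 AND NOT 0) XOR (0 XOR NOT 0))) -> 1
  row 10 [01010]: (((0 AND 0) AND NOT 0) IMPLIES ((1 AND NOT 0) XOR (0 XOR NOT 1))) -> 1
  row 11 [01011]: (((0 AND 0) AND NOT 0) IMPLIES ((1 AND NOT 0) XOR (0 XOR NOT 1))) -> 1
  row 12 [01100]: (((1 AND 0) AND NOT 1) IMPLIES ((1 AND NOT 0) XOR (1 XOR NOT 0))) -> 1
  row 13 [01101]: (((1 AND 0) AND NOT 1) IMPLIES ((1 AND NOT 0) XOR (1 XOR NOT 0))) -> 1
  row 14 [01110]: (((1 AND 0) AND NOT 1) IMPLIES ((1 AND NOT 0) XOR (1 XOR NOT 1))) -> 1
  row 15 [01111]: (((1 AND 0) AND NOT 1) IMPLIES ((1 AND NOT 0) XOR (1 XOR NOT 1))) -> 1
  row 16 [10000]: (((0 AND 1) AND NOT 0) IMPLIES ((0 AND NOT 1) XOR (0 XOR NOT 0))) -> 1
  row 17 [10001]: (((0 AND 1) AND NOT 0) IMPLIES ((0 AND NOT 1) XOR (0 XOR NOT 0))) -> 1
  row 18 [10010]: (((0 AND 1) AND NOT 0) IMPLIES ((0 AND NOT 1) XOR (0 XOR NOT 1))) -> 1
  row 19 [10011]: (((0 AND 1) AND NOT 0) IMPLIES ((0 AND NOT 1) XOR (0 XOR NOT 1))) -> 1
  row 20 [10100]: (((1 AND 1) AND NOT 1) IMPLIES ((0 AND NOT 1) XOR (1 XOR NOT 0))) -> 1
  row 21 [10101]: (((1 AND 1) AND NOT 1) IMPLIES ((0 AND NOT 1) XOR (1 XOR NOT 0))) -> 1
  row 22 [10110]: (((1 AND 1) AND NOT 1) IMPLIES ((0 AND NOT 1) XOR (1 XOR NOT 1))) -> 1
  row 23 [10111]: (((1 AND 1) AND NOT 1) IMPLIES ((0 AND NOT 1) XOR (1 XOR NOT 1))) -> 1
  row 24 [11000]: (((0 AND 1) AND NOT 0) IMPLIES ((1 AND NOT 1) XOR (0 XOR NOT 0))) -> 1
  row 25 [11001]: (((0 AND 1) AND NOT 0) IMPLIES ((1 AND NOT 1) XOR (0 XOR NOT 0))) -> 1
  row 26 [11010]: (((0 AND 1) AND NOT 0) IMPLIES ((1 AND NOT 1) XOR (0 XOR NOT 1))) -> 1
  row 27 [11011]: (((0 AND 1) AND NOT 0) IMPLIES ((1 AND NOT 1) XOR (0 XOR NOT 1))) -> 1
  row 28 [11100]: (((1 AND 1) AND NOT 1) IMPLIES ((1 AND NOT 1) XOR (1 XOR NOT 0))) -> 1
  row 29 [11101]: (((1 AND 1) AND NOT 1) IMPLIES ((1 AND NOT 1) XOR (1 XOR NOT 0))) -> 1
  row 30 [11110]: (((1 AND 1) AND NOT 1) IMPLIES ((1 AND NOT 1) XOR (1 XOR NOT 1))) -> 1
  row 31 [11111]: (((1 AND 1) AND NOT 1) IMPLIES ((1 AND NOT 1) XOR (1 XOR NOT 1))) -> 1
Full result column, 4 rows per line (a,b,c fixed per line; d,e runs 00..11 left to right):
  rows 0-3 [a,b,c=000]: 1111  = hex F
  rows 4-7 [a,b,c=001]: 1111  = hex F
  rows 8-11 [a,b,c=010]: 1111  = hex F
  rows 12-15 [a,b,c=011]: 1111  = hex F
  rows 16-19 [a,b,c=100]: 1111  = hex F
  rows 20-23 [a,b,c=101]: 1111  = hex F
  rows 24-27 [a,b,c=110]: 1111  = hex F
  rows 28-31 [a,b,c=111]: 1111  = hex F
Output column (row 0 .. row 31) = 11111111111111111111111111111111
Output column grouped in 4s = 1111 1111 1111 1111 1111 1111 1111 1111 = 0xFFFFFFFF
Convert to decimal digit by digit (value = value*16 + digit):
  F -> 15
  15*16 + 15 (F) = 255
  255*16 + 15 (F) = 4095
  4095*16 + 15 (F) = 65535
  65535*16 + 15 (F) = 1048575
  1048575*16 + 15 (F) = 16777215
  16777215*16 + 15 (F) = 268435455
  268435455*16 + 15 (F) = 4294967295
Decimal = 4294967295

4294967295


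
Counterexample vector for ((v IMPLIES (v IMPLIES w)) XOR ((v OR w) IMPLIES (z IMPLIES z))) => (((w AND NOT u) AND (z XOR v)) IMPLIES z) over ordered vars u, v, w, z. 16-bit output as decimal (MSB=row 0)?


F1 = ((v IMPLIES (v IMPLIES w)) XOR ((v OR w) IMPLIES (z IMPLIES z)))
F2 = (((w AND NOT u) AND (z XOR v)) IMPLIES z)
Counterexample to F1=>F2 is where F1=1 and F2=0.
Evaluate each row (bits = u,v,w,z, MSB first):
  row 0 [0000]: F1=0 F2=1 -> F1&~F2 -> 0
  row 1 [0001]: F1=0 F2=1 -> F1&~F2 -> 0
  row 2 [0010]: F1=0 F2=1 -> F1&~F2 -> 0
  row 3 [0011]: F1=0 F2=1 -> F1&~F2 -> 0
  row 4 [0100]: F1=1 F2=1 -> F1&~F2 -> 0
  row 5 [0101]: F1=1 F2=1 -> F1&~F2 -> 0
  row 6 [0110]: F1=0 F2=0 -> F1&~F2 -> 0
  row 7 [0111]: F1=0 F2=1 -> F1&~F2 -> 0
  row 8 [1000]: F1=0 F2=1 -> F1&~F2 -> 0
  row 9 [1001]: F1=0 F2=1 -> F1&~F2 -> 0
  row 10 [1010]: F1=0 F2=1 -> F1&~F2 -> 0
  row 11 [1011]: F1=0 F2=1 -> F1&~F2 -> 0
  row 12 [1100]: F1=1 F2=1 -> F1&~F2 -> 0
  row 13 [1101]: F1=1 F2=1 -> F1&~F2 -> 0
  row 14 [1110]: F1=0 F2=1 -> F1&~F2 -> 0
  row 15 [1111]: F1=0 F2=1 -> F1&~F2 -> 0
Full result column, 4 rows per line (u,v fixed per line; w,z runs 00..11 left to right):
  rows 0-3 [u,v=00]: 0000  = hex 0
  rows 4-7 [u,v=01]: 0000  = hex 0
  rows 8-11 [u,v=10]: 0000  = hex 0
  rows 12-15 [u,v=11]: 0000  = hex 0
Counterexample vector (row 0 .. row 15) = 0000000000000000
Output column grouped in 4s = 0000 0000 0000 0000 = 0x0000
Convert to decimal digit by digit (value = value*16 + digit):
  0 -> 0
  0*16 + 0 = 0
  0*16 + 0 = 0
  0*16 + 0 = 0
Decimal = 0

0


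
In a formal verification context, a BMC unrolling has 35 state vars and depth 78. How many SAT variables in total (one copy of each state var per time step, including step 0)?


BMC unrolls to depth k, creating one copy of each state var for steps 0..k.
Step count = 78 + 1 = 79 (steps 0 through 78)
Vars per step = 35
Total = 35 * 79 = 2765

2765


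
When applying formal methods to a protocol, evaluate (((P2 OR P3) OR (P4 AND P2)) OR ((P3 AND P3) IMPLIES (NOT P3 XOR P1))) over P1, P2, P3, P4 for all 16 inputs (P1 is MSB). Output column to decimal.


Formula: (((P2 OR P3) OR (P4 AND P2)) OR ((P3 AND P3) IMPLIES (NOT P3 XOR P1))) over P1, P2, P3, P4 (16 rows)
Evaluate each row (bits = P1,P2,P3,P4, MSB first):
  row 0 [0000]: (((0 OR 0) OR (0 AND 0)) OR ((0 AND 0) IMPLIES (NOT 0 XOR 0))) -> 1
  row 1 [0001]: (((0 OR 0) OR (1 AND 0)) OR ((0 AND 0) IMPLIES (NOT 0 XOR 0))) -> 1
  row 2 [0010]: (((0 OR 1) OR (0 AND 0)) OR ((1 AND 1) IMPLIES (NOT 1 XOR 0))) -> 1
  row 3 [0011]: (((0 OR 1) OR (1 AND 0)) OR ((1 AND 1) IMPLIES (NOT 1 XOR 0))) -> 1
  row 4 [0100]: (((1 OR 0) OR (0 AND 1)) OR ((0 AND 0) IMPLIES (NOT 0 XOR 0))) -> 1
  row 5 [0101]: (((1 OR 0) OR (1 AND 1)) OR ((0 AND 0) IMPLIES (NOT 0 XOR 0))) -> 1
  row 6 [0110]: (((1 OR 1) OR (0 AND 1)) OR ((1 AND 1) IMPLIES (NOT 1 XOR 0))) -> 1
  row 7 [0111]: (((1 OR 1) OR (1 AND 1)) OR ((1 AND 1) IMPLIES (NOT 1 XOR 0))) -> 1
  row 8 [1000]: (((0 OR 0) OR (0 AND 0)) OR ((0 AND 0) IMPLIES (NOT 0 XOR 1))) -> 1
  row 9 [1001]: (((0 OR 0) OR (1 AND 0)) OR ((0 AND 0) IMPLIES (NOT 0 XOR 1))) -> 1
  row 10 [1010]: (((0 OR 1) OR (0 AND 0)) OR ((1 AND 1) IMPLIES (NOT 1 XOR 1))) -> 1
  row 11 [1011]: (((0 OR 1) OR (1 AND 0)) OR ((1 AND 1) IMPLIES (NOT 1 XOR 1))) -> 1
  row 12 [1100]: (((1 OR 0) OR (0 AND 1)) OR ((0 AND 0) IMPLIES (NOT 0 XOR 1))) -> 1
  row 13 [1101]: (((1 OR 0) OR (1 AND 1)) OR ((0 AND 0) IMPLIES (NOT 0 XOR 1))) -> 1
  row 14 [1110]: (((1 OR 1) OR (0 AND 1)) OR ((1 AND 1) IMPLIES (NOT 1 XOR 1))) -> 1
  row 15 [1111]: (((1 OR 1) OR (1 AND 1)) OR ((1 AND 1) IMPLIES (NOT 1 XOR 1))) -> 1
Full result column, 4 rows per line (P1,P2 fixed per line; P3,P4 runs 00..11 left to right):
  rows 0-3 [P1,P2=00]: 1111  = hex F
  rows 4-7 [P1,P2=01]: 1111  = hex F
  rows 8-11 [P1,P2=10]: 1111  = hex F
  rows 12-15 [P1,P2=11]: 1111  = hex F
Output column (row 0 .. row 15) = 1111111111111111
Output column grouped in 4s = 1111 1111 1111 1111 = 0xFFFF
Convert to decimal digit by digit (value = value*16 + digit):
  F -> 15
  15*16 + 15 (F) = 255
  255*16 + 15 (F) = 4095
  4095*16 + 15 (F) = 65535
Decimal = 65535

65535


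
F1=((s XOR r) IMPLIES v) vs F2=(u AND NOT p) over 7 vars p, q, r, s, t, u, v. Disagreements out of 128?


F1 = ((s XOR r) IMPLIES v)
F2 = (u AND NOT p)
Evaluate both on each of 128 rows (bits = p,q,r,s,t,u,v):
  row 0 [0000000]: F1=1 F2=0 (differ) -> 1
  row 1 [0000001]: F1=1 F2=0 (differ) -> 1
  row 2 [0000010]: F1=1 F2=1 -> 0
  row 3 [0000011]: F1=1 F2=1 -> 0
  row 4 [0000100]: F1=1 F2=0 (differ) -> 1
  (every remaining row is evaluated the same way; all 128 results are listed next)
Full result column, 8 rows per line (p,q,r,s fixed per line; t,u,v runs 000..111 left to right):
  rows 0-7 [p,q,r,s=0000]: 11001100  (ones: 4)
  rows 8-15 [p,q,r,s=0001]: 01100110  (ones: 4)
  rows 16-23 [p,q,r,s=0010]: 01100110  (ones: 4)
  rows 24-31 [p,q,r,s=0011]: 11001100  (ones: 4)
  rows 32-39 [p,q,r,s=0100]: 11001100  (ones: 4)
  rows 40-47 [p,q,r,s=0101]: 01100110  (ones: 4)
  rows 48-55 [p,q,r,s=0110]: 01100110  (ones: 4)
  rows 56-63 [p,q,r,s=0111]: 11001100  (ones: 4)
  rows 64-71 [p,q,r,s=1000]: 11111111  (ones: 8)
  rows 72-79 [p,q,r,s=1001]: 01010101  (ones: 4)
  rows 80-87 [p,q,r,s=1010]: 01010101  (ones: 4)
  rows 88-95 [p,q,r,s=1011]: 11111111  (ones: 8)
  rows 96-103 [p,q,r,s=1100]: 11111111  (ones: 8)
  rows 104-111 [p,q,r,s=1101]: 01010101  (ones: 4)
  rows 112-119 [p,q,r,s=1110]: 01010101  (ones: 4)
  rows 120-127 [p,q,r,s=1111]: 11111111  (ones: 8)
Disagreements = 4+4+4+4+4+4+4+4+8+4+4+8+8+4+4+8 = 80

80


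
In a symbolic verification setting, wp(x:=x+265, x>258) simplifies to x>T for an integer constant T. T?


Formula: wp(x:=E, P) = P[E/x] (substitute E for x in postcondition)
Step 1: Postcondition: x>258
Step 2: Substitute x+265 for x: x+265>258
Step 3: Solve for x: x > 258-265 = -7

-7


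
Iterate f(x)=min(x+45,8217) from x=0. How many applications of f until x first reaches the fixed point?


Step 1: x=0, cap=8217, increment=45
Step 2: x grows by 45 each step until capped at 8217; fixed point is x=8217
Step 3: iterations = ceil(8217/45) = 183

183


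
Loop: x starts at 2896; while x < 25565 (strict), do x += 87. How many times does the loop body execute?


Step 1: x goes from 2896 toward 25565 by 87; the body runs while x<25565, so iterations = ceil((bound-start)/step)
Step 2: Distance=22669
Step 3: ceil(22669/87)=261

261


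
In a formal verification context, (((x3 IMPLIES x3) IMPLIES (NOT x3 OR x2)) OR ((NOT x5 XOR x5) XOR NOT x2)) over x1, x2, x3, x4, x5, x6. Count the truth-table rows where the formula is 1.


Formula: (((x3 IMPLIES x3) IMPLIES (NOT x3 OR x2)) OR ((NOT x5 XOR x5) XOR NOT x2)) over 6 vars (64 rows)
Evaluate each row (x1, x2, x3, x4, x5, x6 as bits, MSB first):
  row 0 [000000]: (((0 IMPLIES 0) IMPLIES (NOT 0 OR 0)) OR ((NOT 0 XOR 0) XOR NOT 0)) -> 1
  row 1 [000001]: (((0 IMPLIES 0) IMPLIES (NOT 0 OR 0)) OR ((NOT 0 XOR 0) XOR NOT 0)) -> 1
  row 2 [000010]: (((0 IMPLIES 0) IMPLIES (NOT 0 OR 0)) OR ((NOT 1 XOR 1) XOR NOT 0)) -> 1
  row 3 [000011]: (((0 IMPLIES 0) IMPLIES (NOT 0 OR 0)) OR ((NOT 1 XOR 1) XOR NOT 0)) -> 1
  row 4 [000100]: (((0 IMPLIES 0) IMPLIES (NOT 0 OR 0)) OR ((NOT 0 XOR 0) XOR NOT 0)) -> 1
  (every remaining row is evaluated the same way; all 64 results are listed next)
Full result column, 8 rows per line (x1,x2,x3 fixed per line; x4,x5,x6 runs 000..111 left to right):
  rows 0-7 [x1,x2,x3=000]: 11111111  (ones: 8)
  rows 8-15 [x1,x2,x3=001]: 00000000  (ones: 0)
  rows 16-23 [x1,x2,x3=010]: 11111111  (ones: 8)
  rows 24-31 [x1,x2,x3=011]: 11111111  (ones: 8)
  rows 32-39 [x1,x2,x3=100]: 11111111  (ones: 8)
  rows 40-47 [x1,x2,x3=101]: 00000000  (ones: 0)
  rows 48-55 [x1,x2,x3=110]: 11111111  (ones: 8)
  rows 56-63 [x1,x2,x3=111]: 11111111  (ones: 8)
Count of 1-rows = 8+0+8+8+8+0+8+8 = 48

48


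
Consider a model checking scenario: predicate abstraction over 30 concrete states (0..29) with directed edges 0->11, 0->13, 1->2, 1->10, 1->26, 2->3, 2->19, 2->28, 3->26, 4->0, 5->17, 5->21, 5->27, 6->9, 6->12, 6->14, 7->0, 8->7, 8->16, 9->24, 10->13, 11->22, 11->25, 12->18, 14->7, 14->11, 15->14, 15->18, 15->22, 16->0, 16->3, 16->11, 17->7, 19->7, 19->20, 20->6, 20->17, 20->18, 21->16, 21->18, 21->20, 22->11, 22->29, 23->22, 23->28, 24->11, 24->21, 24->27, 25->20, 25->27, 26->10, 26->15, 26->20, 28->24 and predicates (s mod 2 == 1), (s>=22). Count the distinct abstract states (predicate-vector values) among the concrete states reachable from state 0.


BFS from 0:
Concrete reachable: {0, 3, 6, 7, 9, 10, 11, 12, 13, 14, 15, 16, 17, 18, 20, 21, 22, 24, 25, 26, 27, 29}
Abstract via predicates (s mod 2 == 1), (s>=22):
  (0,0) <- {0, 6, 10, 12, 14, 16, 18, 20}
  (0,1) <- {22, 24, 26}
  (1,0) <- {3, 7, 9, 11, 13, 15, 17, 21}
  (1,1) <- {25, 27, 29}
Distinct abstract states = 4

4


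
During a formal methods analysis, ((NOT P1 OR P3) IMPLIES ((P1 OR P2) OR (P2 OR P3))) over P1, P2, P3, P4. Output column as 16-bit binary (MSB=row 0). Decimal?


Formula: ((NOT P1 OR P3) IMPLIES ((P1 OR P2) OR (P2 OR P3))) over P1, P2, P3, P4 (16 rows)
Evaluate each row (bits = P1,P2,P3,P4, MSB first):
  row 0 [0000]: ((NOT 0 OR 0) IMPLIES ((0 OR 0) OR (0 OR 0))) -> 0
  row 1 [0001]: ((NOT 0 OR 0) IMPLIES ((0 OR 0) OR (0 OR 0))) -> 0
  row 2 [0010]: ((NOT 0 OR 1) IMPLIES ((0 OR 0) OR (0 OR 1))) -> 1
  row 3 [0011]: ((NOT 0 OR 1) IMPLIES ((0 OR 0) OR (0 OR 1))) -> 1
  row 4 [0100]: ((NOT 0 OR 0) IMPLIES ((0 OR 1) OR (1 OR 0))) -> 1
  row 5 [0101]: ((NOT 0 OR 0) IMPLIES ((0 OR 1) OR (1 OR 0))) -> 1
  row 6 [0110]: ((NOT 0 OR 1) IMPLIES ((0 OR 1) OR (1 OR 1))) -> 1
  row 7 [0111]: ((NOT 0 OR 1) IMPLIES ((0 OR 1) OR (1 OR 1))) -> 1
  row 8 [1000]: ((NOT 1 OR 0) IMPLIES ((1 OR 0) OR (0 OR 0))) -> 1
  row 9 [1001]: ((NOT 1 OR 0) IMPLIES ((1 OR 0) OR (0 OR 0))) -> 1
  row 10 [1010]: ((NOT 1 OR 1) IMPLIES ((1 OR 0) OR (0 OR 1))) -> 1
  row 11 [1011]: ((NOT 1 OR 1) IMPLIES ((1 OR 0) OR (0 OR 1))) -> 1
  row 12 [1100]: ((NOT 1 OR 0) IMPLIES ((1 OR 1) OR (1 OR 0))) -> 1
  row 13 [1101]: ((NOT 1 OR 0) IMPLIES ((1 OR 1) OR (1 OR 0))) -> 1
  row 14 [1110]: ((NOT 1 OR 1) IMPLIES ((1 OR 1) OR (1 OR 1))) -> 1
  row 15 [1111]: ((NOT 1 OR 1) IMPLIES ((1 OR 1) OR (1 OR 1))) -> 1
Full result column, 4 rows per line (P1,P2 fixed per line; P3,P4 runs 00..11 left to right):
  rows 0-3 [P1,P2=00]: 0011  = hex 3
  rows 4-7 [P1,P2=01]: 1111  = hex F
  rows 8-11 [P1,P2=10]: 1111  = hex F
  rows 12-15 [P1,P2=11]: 1111  = hex F
Output column (row 0 .. row 15) = 0011111111111111
Output column grouped in 4s = 0011 1111 1111 1111 = 0x3FFF
Convert to decimal digit by digit (value = value*16 + digit):
  3 -> 3
  3*16 + 15 (F) = 63
  63*16 + 15 (F) = 1023
  1023*16 + 15 (F) = 16383
Decimal = 16383

16383


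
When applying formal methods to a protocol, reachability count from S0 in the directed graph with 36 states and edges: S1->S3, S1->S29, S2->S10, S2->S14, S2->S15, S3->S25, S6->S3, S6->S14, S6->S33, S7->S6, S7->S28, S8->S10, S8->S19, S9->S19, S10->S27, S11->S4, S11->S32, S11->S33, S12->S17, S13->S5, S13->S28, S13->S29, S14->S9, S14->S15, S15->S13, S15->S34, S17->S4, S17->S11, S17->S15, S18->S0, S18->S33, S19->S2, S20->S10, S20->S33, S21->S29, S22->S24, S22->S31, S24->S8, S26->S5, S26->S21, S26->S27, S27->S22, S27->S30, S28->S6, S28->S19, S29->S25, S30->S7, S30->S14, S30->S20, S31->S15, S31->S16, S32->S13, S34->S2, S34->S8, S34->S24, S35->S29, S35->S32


BFS from S0:
  layer 0: {S0}
Reachable set: {S0}
Count = 1

1


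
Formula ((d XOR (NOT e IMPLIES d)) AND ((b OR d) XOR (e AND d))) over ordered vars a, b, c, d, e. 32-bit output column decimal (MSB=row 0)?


Formula: ((d XOR (NOT e IMPLIES d)) AND ((b OR d) XOR (e AND d))) over a, b, c, d, e (32 rows)
Evaluate each row (bits = a,b,c,d,e, MSB first):
  row 0 [00000]: ((0 XOR (NOT 0 IMPLIES 0)) AND ((0 OR 0) XOR (0 AND 0))) -> 0
  row 1 [00001]: ((0 XOR (NOT 1 IMPLIES 0)) AND ((0 OR 0) XOR (1 AND 0))) -> 0
  row 2 [00010]: ((1 XOR (NOT 0 IMPLIES 1)) AND ((0 OR 1) XOR (0 AND 1))) -> 0
  row 3 [00011]: ((1 XOR (NOT 1 IMPLIES 1)) AND ((0 OR 1) XOR (1 AND 1))) -> 0
  row 4 [00100]: ((0 XOR (NOT 0 IMPLIES 0)) AND ((0 OR 0) XOR (0 AND 0))) -> 0
  row 5 [00101]: ((0 XOR (NOT 1 IMPLIES 0)) AND ((0 OR 0) XOR (1 AND 0))) -> 0
  row 6 [00110]: ((1 XOR (NOT 0 IMPLIES 1)) AND ((0 OR 1) XOR (0 AND 1))) -> 0
  row 7 [00111]: ((1 XOR (NOT 1 IMPLIES 1)) AND ((0 OR 1) XOR (1 AND 1))) -> 0
  row 8 [01000]: ((0 XOR (NOT 0 IMPLIES 0)) AND ((1 OR 0) XOR (0 AND 0))) -> 0
  row 9 [01001]: ((0 XOR (NOT 1 IMPLIES 0)) AND ((1 OR 0) XOR (1 AND 0))) -> 1
  row 10 [01010]: ((1 XOR (NOT 0 IMPLIES 1)) AND ((1 OR 1) XOR (0 AND 1))) -> 0
  row 11 [01011]: ((1 XOR (NOT 1 IMPLIES 1)) AND ((1 OR 1) XOR (1 AND 1))) -> 0
  row 12 [01100]: ((0 XOR (NOT 0 IMPLIES 0)) AND ((1 OR 0) XOR (0 AND 0))) -> 0
  row 13 [01101]: ((0 XOR (NOT 1 IMPLIES 0)) AND ((1 OR 0) XOR (1 AND 0))) -> 1
  row 14 [01110]: ((1 XOR (NOT 0 IMPLIES 1)) AND ((1 OR 1) XOR (0 AND 1))) -> 0
  row 15 [01111]: ((1 XOR (NOT 1 IMPLIES 1)) AND ((1 OR 1) XOR (1 AND 1))) -> 0
  row 16 [10000]: ((0 XOR (NOT 0 IMPLIES 0)) AND ((0 OR 0) XOR (0 AND 0))) -> 0
  row 17 [10001]: ((0 XOR (NOT 1 IMPLIES 0)) AND ((0 OR 0) XOR (1 AND 0))) -> 0
  row 18 [10010]: ((1 XOR (NOT 0 IMPLIES 1)) AND ((0 OR 1) XOR (0 AND 1))) -> 0
  row 19 [10011]: ((1 XOR (NOT 1 IMPLIES 1)) AND ((0 OR 1) XOR (1 AND 1))) -> 0
  row 20 [10100]: ((0 XOR (NOT 0 IMPLIES 0)) AND ((0 OR 0) XOR (0 AND 0))) -> 0
  row 21 [10101]: ((0 XOR (NOT 1 IMPLIES 0)) AND ((0 OR 0) XOR (1 AND 0))) -> 0
  row 22 [10110]: ((1 XOR (NOT 0 IMPLIES 1)) AND ((0 OR 1) XOR (0 AND 1))) -> 0
  row 23 [10111]: ((1 XOR (NOT 1 IMPLIES 1)) AND ((0 OR 1) XOR (1 AND 1))) -> 0
  row 24 [11000]: ((0 XOR (NOT 0 IMPLIES 0)) AND ((1 OR 0) XOR (0 AND 0))) -> 0
  row 25 [11001]: ((0 XOR (NOT 1 IMPLIES 0)) AND ((1 OR 0) XOR (1 AND 0))) -> 1
  row 26 [11010]: ((1 XOR (NOT 0 IMPLIES 1)) AND ((1 OR 1) XOR (0 AND 1))) -> 0
  row 27 [11011]: ((1 XOR (NOT 1 IMPLIES 1)) AND ((1 OR 1) XOR (1 AND 1))) -> 0
  row 28 [11100]: ((0 XOR (NOT 0 IMPLIES 0)) AND ((1 OR 0) XOR (0 AND 0))) -> 0
  row 29 [11101]: ((0 XOR (NOT 1 IMPLIES 0)) AND ((1 OR 0) XOR (1 AND 0))) -> 1
  row 30 [11110]: ((1 XOR (NOT 0 IMPLIES 1)) AND ((1 OR 1) XOR (0 AND 1))) -> 0
  row 31 [11111]: ((1 XOR (NOT 1 IMPLIES 1)) AND ((1 OR 1) XOR (1 AND 1))) -> 0
Full result column, 4 rows per line (a,b,c fixed per line; d,e runs 00..11 left to right):
  rows 0-3 [a,b,c=000]: 0000  = hex 0
  rows 4-7 [a,b,c=001]: 0000  = hex 0
  rows 8-11 [a,b,c=010]: 0100  = hex 4
  rows 12-15 [a,b,c=011]: 0100  = hex 4
  rows 16-19 [a,b,c=100]: 0000  = hex 0
  rows 20-23 [a,b,c=101]: 0000  = hex 0
  rows 24-27 [a,b,c=110]: 0100  = hex 4
  rows 28-31 [a,b,c=111]: 0100  = hex 4
Output column (row 0 .. row 31) = 00000000010001000000000001000100
Output column grouped in 4s = 0000 0000 0100 0100 0000 0000 0100 0100 = 0x00440044
Convert to decimal digit by digit (value = value*16 + digit):
  0 -> 0
  0*16 + 0 = 0
  0*16 + 4 = 4
  4*16 + 4 = 68
  68*16 + 0 = 1088
  1088*16 + 0 = 17408
  17408*16 + 4 = 278532
  278532*16 + 4 = 4456516
Decimal = 4456516

4456516
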